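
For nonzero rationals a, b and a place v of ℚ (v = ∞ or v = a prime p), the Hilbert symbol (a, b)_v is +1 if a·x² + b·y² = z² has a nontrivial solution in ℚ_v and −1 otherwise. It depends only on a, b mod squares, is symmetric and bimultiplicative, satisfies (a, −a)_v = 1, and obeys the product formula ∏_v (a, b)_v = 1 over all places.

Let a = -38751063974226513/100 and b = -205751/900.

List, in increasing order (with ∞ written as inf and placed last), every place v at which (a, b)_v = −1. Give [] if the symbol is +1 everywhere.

[13, 19, 23, inf]

(a, b) ≡ (-897, -4199) mod (ℚ^×)²; places V = {2, 3, 5, 7, 13, 17, 19, 23, ∞}.
(a,b)_13: α=1, u≡12; β=1, v≡11 (mod 13); (12|13)=+1, (11|13)=-1; sign (−1)^0·+1^1·-1^1 = -1.
(a,b)_2: α=-2, β=-2; u≡7, v≡1 (mod 8); ε(u)ε(v)=1·0, αω(v)=-2·0, βω(u)=-2·0; sum ≡ 0  ⇒  +1.
(a,b)_3: α=5, u≡1; β=-2, v≡1 (mod 3); (1|3)=+1, (1|3)=+1; sign (−1)^0·+1^-2·+1^5 = +1.
(a,b)_7: α=2, u≡5; β=2, v≡2 (mod 7); (5|7)=-1, (2|7)=+1; sign (−1)^0·-1^2·+1^2 = +1.
(a,b)_∞: sgn(-897)=−, sgn(-4199)=−, so -1.
(a,b)_19: α=4, u≡18; β=1, v≡11 (mod 19); (18|19)=-1, (11|19)=+1; sign (−1)^0·-1^1·+1^4 = -1.
(a,b)_5: α=-2, u≡3; β=-2, v≡4 (mod 5); (3|5)=-1, (4|5)=+1; sign (−1)^0·-1^-2·+1^-2 = +1.
(a,b)_17: α=4, u≡16; β=1, v≡16 (mod 17); (16|17)=+1, (16|17)=+1; sign (−1)^0·+1^1·+1^4 = +1.
(a,b)_23: α=1, u≡20; β=0, v≡10 (mod 23); (20|23)=-1, (10|23)=-1; sign (−1)^0·-1^0·-1^1 = -1.
|Ram(-897, -4199)| = 4, even; anisotropic at {13, 19, 23, ∞}.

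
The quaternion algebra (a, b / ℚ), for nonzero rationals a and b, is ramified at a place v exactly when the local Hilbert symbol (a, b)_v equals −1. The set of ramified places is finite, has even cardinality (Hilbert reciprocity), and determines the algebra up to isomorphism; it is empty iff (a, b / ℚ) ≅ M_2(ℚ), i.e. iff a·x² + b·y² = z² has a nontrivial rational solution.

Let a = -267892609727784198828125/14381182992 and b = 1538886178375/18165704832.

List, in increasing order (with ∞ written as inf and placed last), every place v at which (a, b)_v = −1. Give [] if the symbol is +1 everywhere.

[3, 5, 7, 17]

Mod squares: a ≡ -12597, b ≡ 15470. Check v ∈ {∞, 2, 3, 5, 7, 11, 13, 17, 19, 31}.
v=17: a=17^1·(≡12), b=17^1·(≡13) mod 17; (12|17)=-1, (13|17)=+1; (−1)^{1·1·8}·(-1)^1·(+1)^1 = -1.
v=11: a=11^-2·(≡1), b=11^-2·(≡4) mod 11; (1|11)=+1, (4|11)=+1; (−1)^{-2·-2·5}·(+1)^-2·(+1)^-2 = +1.
v=∞: -12597 < 0 and 15470 > 0  ⇒  (a,b)_∞ = +1.
v=3: a=3^-1·(≡1), b=3^-2·(≡2) mod 3; (1|3)=+1, (2|3)=-1; (−1)^{-1·-2·1}·(+1)^-2·(-1)^-1 = -1.
v=7: a=7^6·(≡6), b=7^3·(≡3) mod 7; (6|7)=-1, (3|7)=-1; (−1)^{6·3·3}·(-1)^3·(-1)^6 = -1.
v=2: v_2(a)=-4, v_2(b)=-7; units ≡ 3, 7 (mod 8); ε·ε+αω+βω = 1·1+-4·0+-7·1 ≡ 0  ⇒  (a,b)_2 = +1.
v=19: a=19^-5·(≡15), b=19^-4·(≡17) mod 19; (15|19)=-1, (17|19)=+1; (−1)^{-5·-4·9}·(-1)^-4·(+1)^-5 = +1.
v=31: a=31^4·(≡9), b=31^2·(≡8) mod 31; (9|31)=+1, (8|31)=+1; (−1)^{4·2·15}·(+1)^2·(+1)^4 = +1.
v=5: a=5^8·(≡3), b=5^3·(≡1) mod 5; (3|5)=-1, (1|5)=+1; (−1)^{8·3·2}·(-1)^3·(+1)^8 = -1.
v=13: a=13^5·(≡8), b=13^3·(≡11) mod 13; (8|13)=-1, (11|13)=-1; (−1)^{5·3·6}·(-1)^3·(-1)^5 = +1.
Ram(-12597, 15470) = {3, 5, 7, 17}; no ℚ_3-point on the conic.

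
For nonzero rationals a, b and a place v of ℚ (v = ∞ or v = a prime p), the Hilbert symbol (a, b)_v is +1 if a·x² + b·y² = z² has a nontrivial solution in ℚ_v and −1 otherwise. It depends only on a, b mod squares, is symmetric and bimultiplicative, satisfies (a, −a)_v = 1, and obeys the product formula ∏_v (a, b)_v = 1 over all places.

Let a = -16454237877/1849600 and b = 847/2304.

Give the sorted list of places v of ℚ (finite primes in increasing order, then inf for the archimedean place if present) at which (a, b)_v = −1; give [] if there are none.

(a, b) ≡ (-6293, 7) mod (ℚ^×)²; places V = {2, 3, 5, 7, 11, 17, 29, 31, ∞}.
(a,b)_11: α=2, u≡10; β=2, v≡8 (mod 11); (10|11)=-1, (8|11)=-1; sign (−1)^0·-1^2·-1^2 = +1.
(a,b)_∞: sgn(-6293)=−, sgn(7)=+, so +1.
(a,b)_2: α=-8, β=-8; u≡3, v≡7 (mod 8); ε(u)ε(v)=1·1, αω(v)=-8·0, βω(u)=-8·1; sum ≡ 1  ⇒  -1.
(a,b)_3: α=2, u≡1; β=-2, v≡1 (mod 3); (1|3)=+1, (1|3)=+1; sign (−1)^0·+1^-2·+1^2 = +1.
(a,b)_17: α=-2, u≡7; β=0, v≡11 (mod 17); (7|17)=-1, (11|17)=-1; sign (−1)^0·-1^0·-1^-2 = +1.
(a,b)_7: α=5, u≡4; β=1, v≡2 (mod 7); (4|7)=+1, (2|7)=+1; sign (−1)^1·+1^1·+1^5 = -1.
(a,b)_29: α=1, u≡14; β=0, v≡25 (mod 29); (14|29)=-1, (25|29)=+1; sign (−1)^0·-1^0·+1^1 = +1.
(a,b)_31: α=1, u≡18; β=0, v≡1 (mod 31); (18|31)=+1, (1|31)=+1; sign (−1)^0·+1^0·+1^1 = +1.
(a,b)_5: α=-2, u≡2; β=0, v≡3 (mod 5); (2|5)=-1, (3|5)=-1; sign (−1)^0·-1^0·-1^-2 = +1.
Ram(-6293, 7) = {2, 7}; no ℚ_2-point on the conic.

[2, 7]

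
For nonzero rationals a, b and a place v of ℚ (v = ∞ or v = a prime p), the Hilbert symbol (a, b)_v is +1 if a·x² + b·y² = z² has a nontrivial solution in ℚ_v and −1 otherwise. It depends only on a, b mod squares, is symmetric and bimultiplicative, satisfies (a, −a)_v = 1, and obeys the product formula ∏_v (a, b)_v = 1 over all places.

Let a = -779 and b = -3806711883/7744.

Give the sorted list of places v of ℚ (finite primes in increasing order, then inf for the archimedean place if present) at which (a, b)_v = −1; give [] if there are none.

(a, b) ≡ (-779, -7163) mod (ℚ^×)²; places V = {2, 3, 11, 13, 19, 29, 41, ∞}.
(a,b)_2: α=0, β=-6; u≡5, v≡5 (mod 8); ε(u)ε(v)=0·0, αω(v)=0·1, βω(u)=-6·1; sum ≡ 0  ⇒  +1.
(a,b)_41: α=1, u≡22; β=0, v≡27 (mod 41); (22|41)=-1, (27|41)=-1; sign (−1)^0·-1^0·-1^1 = -1.
(a,b)_3: α=0, u≡1; β=12, v≡1 (mod 3); (1|3)=+1, (1|3)=+1; sign (−1)^0·+1^12·+1^0 = +1.
(a,b)_∞: sgn(-779)=−, sgn(-7163)=−, so -1.
(a,b)_19: α=1, u≡16; β=1, v≡3 (mod 19); (16|19)=+1, (3|19)=-1; sign (−1)^1·+1^1·-1^1 = +1.
(a,b)_13: α=0, u≡1; β=1, v≡11 (mod 13); (1|13)=+1, (11|13)=-1; sign (−1)^0·+1^1·-1^0 = +1.
(a,b)_29: α=0, u≡4; β=1, v≡21 (mod 29); (4|29)=+1, (21|29)=-1; sign (−1)^0·+1^1·-1^0 = +1.
(a,b)_11: α=0, u≡2; β=-2, v≡9 (mod 11); (2|11)=-1, (9|11)=+1; sign (−1)^0·-1^-2·+1^0 = +1.
Ram(-779, -7163) = {41, ∞}; no ℚ_41-point on the conic.

[41, inf]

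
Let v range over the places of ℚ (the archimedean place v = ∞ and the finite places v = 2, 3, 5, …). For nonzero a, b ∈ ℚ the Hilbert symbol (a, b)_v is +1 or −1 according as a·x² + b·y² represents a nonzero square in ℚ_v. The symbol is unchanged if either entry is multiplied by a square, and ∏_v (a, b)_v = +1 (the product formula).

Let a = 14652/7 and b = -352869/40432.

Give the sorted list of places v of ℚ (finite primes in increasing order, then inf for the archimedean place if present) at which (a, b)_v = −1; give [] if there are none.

[3, 7]

(a, b) ≡ (2849, -8547) mod (ℚ^×)²; places V = {2, 3, 7, 11, 17, 19, 37, ∞}.
(a,b)_3: α=2, u≡2; β=1, v≡1 (mod 3); (2|3)=-1, (1|3)=+1; sign (−1)^0·-1^1·+1^2 = -1.
(a,b)_37: α=1, u≡9; β=1, v≡36 (mod 37); (9|37)=+1, (36|37)=+1; sign (−1)^0·+1^1·+1^1 = +1.
(a,b)_11: α=1, u≡8; β=1, v≡9 (mod 11); (8|11)=-1, (9|11)=+1; sign (−1)^1·-1^1·+1^1 = +1.
(a,b)_2: α=2, β=-4; u≡1, v≡5 (mod 8); ε(u)ε(v)=0·0, αω(v)=2·1, βω(u)=-4·0; sum ≡ 0  ⇒  +1.
(a,b)_∞: sgn(2849)=+, sgn(-8547)=−, so +1.
(a,b)_19: α=0, u≡14; β=-2, v≡10 (mod 19); (14|19)=-1, (10|19)=-1; sign (−1)^0·-1^-2·-1^0 = +1.
(a,b)_17: α=0, u≡7; β=2, v≡9 (mod 17); (7|17)=-1, (9|17)=+1; sign (−1)^0·-1^2·+1^0 = +1.
(a,b)_7: α=-1, u≡1; β=-1, v≡1 (mod 7); (1|7)=+1, (1|7)=+1; sign (−1)^1·+1^-1·+1^-1 = -1.
|Ram(2849, -8547)| = 2, even; anisotropic at {3, 7}.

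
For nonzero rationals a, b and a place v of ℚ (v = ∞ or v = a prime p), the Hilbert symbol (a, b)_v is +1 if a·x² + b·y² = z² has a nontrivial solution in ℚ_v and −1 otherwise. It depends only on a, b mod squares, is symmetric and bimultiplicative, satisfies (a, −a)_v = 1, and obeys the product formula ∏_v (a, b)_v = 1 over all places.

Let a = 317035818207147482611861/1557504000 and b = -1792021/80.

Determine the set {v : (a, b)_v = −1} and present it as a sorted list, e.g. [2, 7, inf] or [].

Mod squares: a ≡ 13090, b ≡ -6545. Check v ∈ {∞, 2, 3, 5, 7, 11, 13, 17, 31, 37, 53}.
v=13: a=13^-2·(≡4), b=13^0·(≡8) mod 13; (4|13)=+1, (8|13)=-1; (−1)^{-2·0·6}·(+1)^0·(-1)^-2 = +1.
v=∞: 13090 > 0 and -6545 < 0  ⇒  (a,b)_∞ = +1.
v=3: a=3^-2·(≡1), b=3^0·(≡1) mod 3; (1|3)=+1, (1|3)=+1; (−1)^{-2·0·1}·(+1)^0·(+1)^-2 = +1.
v=37: a=37^6·(≡15), b=37^2·(≡10) mod 37; (15|37)=-1, (10|37)=+1; (−1)^{6·2·18}·(-1)^2·(+1)^6 = +1.
v=31: a=31^2·(≡18), b=31^0·(≡17) mod 31; (18|31)=+1, (17|31)=-1; (−1)^{2·0·15}·(+1)^0·(-1)^2 = +1.
v=17: a=17^3·(≡5), b=17^1·(≡6) mod 17; (5|17)=-1, (6|17)=-1; (−1)^{3·1·8}·(-1)^1·(-1)^3 = +1.
v=7: a=7^1·(≡1), b=7^1·(≡5) mod 7; (1|7)=+1, (5|7)=-1; (−1)^{1·1·3}·(+1)^1·(-1)^1 = +1.
v=11: a=11^3·(≡7), b=11^1·(≡7) mod 11; (7|11)=-1, (7|11)=-1; (−1)^{3·1·5}·(-1)^1·(-1)^3 = -1.
v=5: a=5^-3·(≡3), b=5^-1·(≡4) mod 5; (3|5)=-1, (4|5)=+1; (−1)^{-3·-1·2}·(-1)^-1·(+1)^-3 = -1.
v=2: v_2(a)=-13, v_2(b)=-4; units ≡ 1, 7 (mod 8); ε·ε+αω+βω = 0·1+-13·0+-4·0 ≡ 0  ⇒  (a,b)_2 = +1.
v=53: a=53^2·(≡24), b=53^0·(≡30) mod 53; (24|53)=+1, (30|53)=-1; (−1)^{2·0·26}·(+1)^0·(-1)^2 = +1.
(13090, -6545 / ℚ) ramifies at {5, 11}: a division algebra.

[5, 11]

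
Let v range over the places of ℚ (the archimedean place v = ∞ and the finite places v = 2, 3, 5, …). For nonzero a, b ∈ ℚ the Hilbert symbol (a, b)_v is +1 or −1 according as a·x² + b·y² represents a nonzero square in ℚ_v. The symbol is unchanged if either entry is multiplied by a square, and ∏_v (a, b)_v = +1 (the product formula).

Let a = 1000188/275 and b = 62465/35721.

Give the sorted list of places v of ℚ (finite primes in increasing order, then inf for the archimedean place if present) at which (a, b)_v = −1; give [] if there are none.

(a, b) ≡ (77, 65) mod (ℚ^×)²; places V = {2, 3, 5, 7, 11, 13, 31, ∞}.
(a,b)_7: α=3, u≡2; β=-2, v≡4 (mod 7); (2|7)=+1, (4|7)=+1; sign (−1)^0·+1^-2·+1^3 = +1.
(a,b)_5: α=-2, u≡3; β=1, v≡3 (mod 5); (3|5)=-1, (3|5)=-1; sign (−1)^0·-1^1·-1^-2 = -1.
(a,b)_13: α=0, u≡10; β=1, v≡6 (mod 13); (10|13)=+1, (6|13)=-1; sign (−1)^0·+1^1·-1^0 = +1.
(a,b)_31: α=0, u≡30; β=2, v≡21 (mod 31); (30|31)=-1, (21|31)=-1; sign (−1)^0·-1^2·-1^0 = +1.
(a,b)_2: α=2, β=0; u≡5, v≡1 (mod 8); ε(u)ε(v)=0·0, αω(v)=2·0, βω(u)=0·1; sum ≡ 0  ⇒  +1.
(a,b)_∞: sgn(77)=+, sgn(65)=+, so +1.
(a,b)_3: α=6, u≡2; β=-6, v≡2 (mod 3); (2|3)=-1, (2|3)=-1; sign (−1)^0·-1^-6·-1^6 = +1.
(a,b)_11: α=-1, u≡8; β=0, v≡10 (mod 11); (8|11)=-1, (10|11)=-1; sign (−1)^0·-1^0·-1^-1 = -1.
(77, 65 / ℚ) ramifies at {5, 11}: a division algebra.

[5, 11]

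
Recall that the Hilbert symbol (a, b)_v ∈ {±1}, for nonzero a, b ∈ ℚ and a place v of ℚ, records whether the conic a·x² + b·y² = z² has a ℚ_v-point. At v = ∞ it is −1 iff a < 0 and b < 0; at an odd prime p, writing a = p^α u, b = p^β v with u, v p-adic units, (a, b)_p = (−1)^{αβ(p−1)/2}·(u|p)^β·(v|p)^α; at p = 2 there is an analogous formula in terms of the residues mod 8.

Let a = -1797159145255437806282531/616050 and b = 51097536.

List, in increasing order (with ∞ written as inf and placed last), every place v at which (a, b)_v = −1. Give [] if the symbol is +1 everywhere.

(a, b) ≡ (-3108742, 88711) mod (ℚ^×)²; places V = {2, 3, 5, 7, 13, 17, 19, 23, 29, 31, 37, ∞}.
(a,b)_∞: sgn(-3108742)=−, sgn(88711)=+, so +1.
(a,b)_7: α=3, u≡4; β=1, v≡6 (mod 7); (4|7)=+1, (6|7)=-1; sign (−1)^1·+1^1·-1^3 = +1.
(a,b)_13: α=1, u≡1; β=0, v≡9 (mod 13); (1|13)=+1, (9|13)=+1; sign (−1)^0·+1^0·+1^1 = +1.
(a,b)_19: α=3, u≡14; β=1, v≡8 (mod 19); (14|19)=-1, (8|19)=-1; sign (−1)^1·-1^1·-1^3 = -1.
(a,b)_5: α=-2, u≡2; β=0, v≡1 (mod 5); (2|5)=-1, (1|5)=+1; sign (−1)^0·-1^0·+1^-2 = +1.
(a,b)_37: α=-2, u≡17; β=0, v≡18 (mod 37); (17|37)=-1, (18|37)=-1; sign (−1)^0·-1^0·-1^-2 = +1.
(a,b)_29: α=3, u≡26; β=1, v≡2 (mod 29); (26|29)=-1, (2|29)=-1; sign (−1)^0·-1^1·-1^3 = +1.
(a,b)_2: α=-1, β=6; u≡5, v≡7 (mod 8); ε(u)ε(v)=0·1, αω(v)=-1·0, βω(u)=6·1; sum ≡ 0  ⇒  +1.
(a,b)_31: α=3, u≡26; β=0, v≡19 (mod 31); (26|31)=-1, (19|31)=+1; sign (−1)^0·-1^0·+1^3 = +1.
(a,b)_17: α=2, u≡14; β=0, v≡7 (mod 17); (14|17)=-1, (7|17)=-1; sign (−1)^0·-1^0·-1^2 = +1.
(a,b)_23: α=4, u≡10; β=1, v≡16 (mod 23); (10|23)=-1, (16|23)=+1; sign (−1)^0·-1^1·+1^4 = -1.
(a,b)_3: α=-2, u≡2; β=2, v≡1 (mod 3); (2|3)=-1, (1|3)=+1; sign (−1)^0·-1^2·+1^-2 = +1.
(-3108742, 88711 / ℚ) ramifies at {19, 23}: a division algebra.

[19, 23]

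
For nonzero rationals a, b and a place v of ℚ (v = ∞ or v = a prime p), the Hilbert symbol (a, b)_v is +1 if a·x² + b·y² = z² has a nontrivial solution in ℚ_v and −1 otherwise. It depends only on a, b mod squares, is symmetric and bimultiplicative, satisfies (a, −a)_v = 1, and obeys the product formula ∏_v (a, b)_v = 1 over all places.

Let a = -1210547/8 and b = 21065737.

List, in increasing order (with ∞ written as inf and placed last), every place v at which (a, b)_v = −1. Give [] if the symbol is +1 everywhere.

[11, 17, 19, 29]

(a, b) ≡ (-14326, 3553) mod (ℚ^×)²; places V = {2, 7, 11, 13, 17, 19, 29, ∞}.
(a,b)_19: α=1, u≡4; β=1, v≡16 (mod 19); (4|19)=+1, (16|19)=+1; sign (−1)^1·+1^1·+1^1 = -1.
(a,b)_13: α=3, u≡1; β=0, v≡4 (mod 13); (1|13)=+1, (4|13)=+1; sign (−1)^0·+1^0·+1^3 = +1.
(a,b)_∞: sgn(-14326)=−, sgn(3553)=+, so +1.
(a,b)_7: α=0, u≡5; β=2, v≡1 (mod 7); (5|7)=-1, (1|7)=+1; sign (−1)^0·-1^2·+1^0 = +1.
(a,b)_11: α=0, u≡10; β=3, v≡9 (mod 11); (10|11)=-1, (9|11)=+1; sign (−1)^0·-1^3·+1^0 = -1.
(a,b)_2: α=-3, β=0; u≡5, v≡1 (mod 8); ε(u)ε(v)=0·0, αω(v)=-3·0, βω(u)=0·1; sum ≡ 0  ⇒  +1.
(a,b)_17: α=0, u≡5; β=1, v≡14 (mod 17); (5|17)=-1, (14|17)=-1; sign (−1)^0·-1^1·-1^0 = -1.
(a,b)_29: α=1, u≡13; β=0, v≡21 (mod 29); (13|29)=+1, (21|29)=-1; sign (−1)^0·+1^0·-1^1 = -1.
|Ram(-14326, 3553)| = 4, even; anisotropic at {11, 17, 19, 29}.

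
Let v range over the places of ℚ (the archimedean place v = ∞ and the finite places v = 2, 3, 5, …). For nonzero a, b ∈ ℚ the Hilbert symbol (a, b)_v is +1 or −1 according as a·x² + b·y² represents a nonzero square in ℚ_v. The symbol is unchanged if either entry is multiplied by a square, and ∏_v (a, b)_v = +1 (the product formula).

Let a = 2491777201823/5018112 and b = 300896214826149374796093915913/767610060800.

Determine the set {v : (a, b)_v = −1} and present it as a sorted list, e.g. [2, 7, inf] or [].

[17, 19]

(a, b) ≡ (2964636766, 394706) mod (ℚ^×)²; places V = {2, 3, 5, 7, 11, 13, 17, 19, 29, 37, 41, 47, ∞}.
(a,b)_19: α=1, u≡6; β=3, v≡16 (mod 19); (6|19)=+1, (16|19)=+1; sign (−1)^1·+1^3·+1^1 = -1.
(a,b)_13: α=1, u≡11; β=3, v≡11 (mod 13); (11|13)=-1, (11|13)=-1; sign (−1)^0·-1^3·-1^1 = +1.
(a,b)_37: α=1, u≡14; β=2, v≡16 (mod 37); (14|37)=-1, (16|37)=+1; sign (−1)^0·-1^2·+1^1 = +1.
(a,b)_5: α=0, u≡4; β=-2, v≡4 (mod 5); (4|5)=+1, (4|5)=+1; sign (−1)^0·+1^-2·+1^0 = +1.
(a,b)_17: α=1, u≡5; β=5, v≡13 (mod 17); (5|17)=-1, (13|17)=+1; sign (−1)^0·-1^5·+1^1 = -1.
(a,b)_11: α=-2, u≡4; β=-4, v≡4 (mod 11); (4|11)=+1, (4|11)=+1; sign (−1)^0·+1^-4·+1^-2 = +1.
(a,b)_3: α=-4, u≡1; β=0, v≡2 (mod 3); (1|3)=+1, (2|3)=-1; sign (−1)^0·+1^0·-1^-4 = +1.
(a,b)_41: α=2, u≡4; β=0, v≡8 (mod 41); (4|41)=+1, (8|41)=+1; sign (−1)^0·+1^0·+1^2 = +1.
(a,b)_7: α=1, u≡4; β=6, v≡4 (mod 7); (4|7)=+1, (4|7)=+1; sign (−1)^0·+1^6·+1^1 = +1.
(a,b)_47: α=1, u≡5; β=3, v≡25 (mod 47); (5|47)=-1, (25|47)=+1; sign (−1)^1·-1^3·+1^1 = +1.
(a,b)_∞: sgn(2964636766)=+, sgn(394706)=+, so +1.
(a,b)_29: α=1, u≡19; β=2, v≡23 (mod 29); (19|29)=-1, (23|29)=+1; sign (−1)^0·-1^2·+1^1 = +1.
(a,b)_2: α=-9, β=-21; u≡7, v≡1 (mod 8); ε(u)ε(v)=1·0, αω(v)=-9·0, βω(u)=-21·0; sum ≡ 0  ⇒  +1.
(2964636766, 394706 / ℚ) ramifies at {17, 19}: a division algebra.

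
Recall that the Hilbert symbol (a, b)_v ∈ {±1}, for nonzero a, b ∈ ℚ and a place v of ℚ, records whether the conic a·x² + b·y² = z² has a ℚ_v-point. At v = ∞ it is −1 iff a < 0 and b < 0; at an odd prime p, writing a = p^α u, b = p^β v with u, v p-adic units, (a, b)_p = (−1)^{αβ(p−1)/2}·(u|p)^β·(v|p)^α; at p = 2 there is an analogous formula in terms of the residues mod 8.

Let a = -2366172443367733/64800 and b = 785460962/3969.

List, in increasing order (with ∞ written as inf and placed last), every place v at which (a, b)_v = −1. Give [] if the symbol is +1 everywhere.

[2, 11, 31, 43]

Mod squares: a ≡ -679512746, b ≡ 16082. Check v ∈ {∞, 2, 3, 5, 7, 11, 13, 17, 29, 31, 43, 47}.
v=43: a=43^1·(≡7), b=43^1·(≡7) mod 43; (7|43)=-1, (7|43)=-1; (−1)^{1·1·21}·(-1)^1·(-1)^1 = -1.
v=31: a=31^1·(≡13), b=31^0·(≡12) mod 31; (13|31)=-1, (12|31)=-1; (−1)^{1·0·15}·(-1)^0·(-1)^1 = -1.
v=47: a=47^1·(≡29), b=47^0·(≡12) mod 47; (29|47)=-1, (12|47)=+1; (−1)^{1·0·23}·(-1)^0·(+1)^1 = +1.
v=2: v_2(a)=-5, v_2(b)=1; units ≡ 3, 1 (mod 8); ε·ε+αω+βω = 1·0+-5·0+1·1 ≡ 1  ⇒  (a,b)_2 = -1.
v=7: a=7^2·(≡2), b=7^-2·(≡5) mod 7; (2|7)=+1, (5|7)=-1; (−1)^{2·-2·3}·(+1)^-2·(-1)^2 = +1.
v=5: a=5^-2·(≡1), b=5^0·(≡3) mod 5; (1|5)=+1, (3|5)=-1; (−1)^{-2·0·2}·(+1)^0·(-1)^-2 = +1.
v=3: a=3^-4·(≡1), b=3^-4·(≡2) mod 3; (1|3)=+1, (2|3)=-1; (−1)^{-4·-4·1}·(+1)^-4·(-1)^-4 = +1.
v=∞: -679512746 < 0 and 16082 > 0  ⇒  (a,b)_∞ = +1.
v=29: a=29^3·(≡23), b=29^0·(≡9) mod 29; (23|29)=+1, (9|29)=+1; (−1)^{3·0·14}·(+1)^0·(+1)^3 = +1.
v=17: a=17^1·(≡6), b=17^3·(≡5) mod 17; (6|17)=-1, (5|17)=-1; (−1)^{1·3·8}·(-1)^3·(-1)^1 = +1.
v=11: a=11^1·(≡10), b=11^1·(≡6) mod 11; (10|11)=-1, (6|11)=-1; (−1)^{1·1·5}·(-1)^1·(-1)^1 = -1.
v=13: a=13^2·(≡1), b=13^2·(≡4) mod 13; (1|13)=+1, (4|13)=+1; (−1)^{2·2·6}·(+1)^2·(+1)^2 = +1.
Ram(-679512746, 16082) = {2, 11, 31, 43}; no ℚ_2-point on the conic.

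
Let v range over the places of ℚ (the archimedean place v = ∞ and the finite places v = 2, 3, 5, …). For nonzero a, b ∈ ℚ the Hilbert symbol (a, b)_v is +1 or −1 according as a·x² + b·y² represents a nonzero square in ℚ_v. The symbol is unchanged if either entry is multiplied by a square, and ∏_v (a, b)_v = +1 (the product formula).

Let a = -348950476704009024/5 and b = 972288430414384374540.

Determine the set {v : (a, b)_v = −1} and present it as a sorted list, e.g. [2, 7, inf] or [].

[2, 3, 5, 13, 19, 31]

Mod squares: a ≡ -2029105, b ≡ 8835. Check v ∈ {∞, 2, 3, 5, 13, 19, 31, 53}.
v=3: a=3^14·(≡2), b=3^21·(≡2) mod 3; (2|3)=-1, (2|3)=-1; (−1)^{14·21·1}·(-1)^21·(-1)^14 = -1.
v=∞: -2029105 < 0 and 8835 > 0  ⇒  (a,b)_∞ = +1.
v=2: v_2(a)=6, v_2(b)=2; units ≡ 7, 3 (mod 8); ε·ε+αω+βω = 1·1+6·1+2·0 ≡ 1  ⇒  (a,b)_2 = -1.
v=53: a=53^3·(≡32), b=53^4·(≡44) mod 53; (32|53)=-1, (44|53)=+1; (−1)^{3·4·26}·(-1)^4·(+1)^3 = +1.
v=5: a=5^-1·(≡1), b=5^1·(≡3) mod 5; (1|5)=+1, (3|5)=-1; (−1)^{-1·1·2}·(+1)^1·(-1)^-1 = -1.
v=31: a=31^1·(≡29), b=31^1·(≡13) mod 31; (29|31)=-1, (13|31)=-1; (−1)^{1·1·15}·(-1)^1·(-1)^1 = -1.
v=13: a=13^1·(≡2), b=13^0·(≡2) mod 13; (2|13)=-1, (2|13)=-1; (−1)^{1·0·6}·(-1)^0·(-1)^1 = -1.
v=19: a=19^1·(≡1), b=19^1·(≡9) mod 19; (1|19)=+1, (9|19)=+1; (−1)^{1·1·9}·(+1)^1·(+1)^1 = -1.
|Ram(-2029105, 8835)| = 6, even; anisotropic at {2, 3, 5, 13, 19, 31}.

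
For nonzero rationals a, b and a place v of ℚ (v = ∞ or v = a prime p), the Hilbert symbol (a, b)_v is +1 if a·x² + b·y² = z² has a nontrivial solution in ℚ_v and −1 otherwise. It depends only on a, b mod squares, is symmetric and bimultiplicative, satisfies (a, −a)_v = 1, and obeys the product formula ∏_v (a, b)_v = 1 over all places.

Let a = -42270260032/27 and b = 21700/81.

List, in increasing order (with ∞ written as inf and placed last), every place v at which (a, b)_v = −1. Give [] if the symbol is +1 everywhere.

[7, 11, 19, 41]

Mod squares: a ≡ -334191, b ≡ 217. Check v ∈ {∞, 2, 3, 5, 7, 11, 13, 19, 31, 41}.
v=11: a=11^3·(≡3), b=11^0·(≡2) mod 11; (3|11)=+1, (2|11)=-1; (−1)^{3·0·5}·(+1)^0·(-1)^3 = -1.
v=5: a=5^0·(≡4), b=5^2·(≡3) mod 5; (4|5)=+1, (3|5)=-1; (−1)^{0·2·2}·(+1)^2·(-1)^0 = +1.
v=∞: -334191 < 0 and 217 > 0  ⇒  (a,b)_∞ = +1.
v=2: v_2(a)=6, v_2(b)=2; units ≡ 1, 1 (mod 8); ε·ε+αω+βω = 0·0+6·0+2·0 ≡ 0  ⇒  (a,b)_2 = +1.
v=3: a=3^-3·(≡2), b=3^-4·(≡1) mod 3; (2|3)=-1, (1|3)=+1; (−1)^{-3·-4·1}·(-1)^-4·(+1)^-3 = +1.
v=13: a=13^1·(≡2), b=13^0·(≡1) mod 13; (2|13)=-1, (1|13)=+1; (−1)^{1·0·6}·(-1)^0·(+1)^1 = +1.
v=7: a=7^2·(≡5), b=7^1·(≡5) mod 7; (5|7)=-1, (5|7)=-1; (−1)^{2·1·3}·(-1)^1·(-1)^2 = -1.
v=31: a=31^0·(≡25), b=31^1·(≡14) mod 31; (25|31)=+1, (14|31)=+1; (−1)^{0·1·15}·(+1)^1·(+1)^0 = +1.
v=41: a=41^1·(≡33), b=41^0·(≡30) mod 41; (33|41)=+1, (30|41)=-1; (−1)^{1·0·20}·(+1)^0·(-1)^1 = -1.
v=19: a=19^1·(≡7), b=19^0·(≡8) mod 19; (7|19)=+1, (8|19)=-1; (−1)^{1·0·9}·(+1)^0·(-1)^1 = -1.
(-334191, 217 / ℚ) ramifies at {7, 11, 19, 41}: a division algebra.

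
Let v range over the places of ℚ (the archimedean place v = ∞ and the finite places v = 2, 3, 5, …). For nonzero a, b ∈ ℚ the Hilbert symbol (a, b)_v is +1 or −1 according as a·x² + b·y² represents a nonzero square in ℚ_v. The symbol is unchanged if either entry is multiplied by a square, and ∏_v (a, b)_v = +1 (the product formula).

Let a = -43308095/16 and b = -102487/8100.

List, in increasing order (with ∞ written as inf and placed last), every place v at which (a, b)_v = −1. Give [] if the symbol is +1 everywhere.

[5, 17, 41, inf]

Mod squares: a ≡ -149855, b ≡ -7. Check v ∈ {∞, 2, 3, 5, 7, 11, 17, 41, 43}.
v=43: a=43^1·(≡23), b=43^0·(≡15) mod 43; (23|43)=+1, (15|43)=+1; (−1)^{1·0·21}·(+1)^0·(+1)^1 = +1.
v=41: a=41^1·(≡30), b=41^0·(≡38) mod 41; (30|41)=-1, (38|41)=-1; (−1)^{1·0·20}·(-1)^0·(-1)^1 = -1.
v=17: a=17^3·(≡9), b=17^0·(≡5) mod 17; (9|17)=+1, (5|17)=-1; (−1)^{3·0·8}·(+1)^0·(-1)^3 = -1.
v=3: a=3^0·(≡1), b=3^-4·(≡2) mod 3; (1|3)=+1, (2|3)=-1; (−1)^{0·-4·1}·(+1)^-4·(-1)^0 = +1.
v=∞: -149855 < 0 and -7 < 0  ⇒  (a,b)_∞ = -1.
v=7: a=7^0·(≡1), b=7^1·(≡3) mod 7; (1|7)=+1, (3|7)=-1; (−1)^{0·1·3}·(+1)^1·(-1)^0 = +1.
v=11: a=11^0·(≡1), b=11^4·(≡1) mod 11; (1|11)=+1, (1|11)=+1; (−1)^{0·4·5}·(+1)^4·(+1)^0 = +1.
v=2: v_2(a)=-4, v_2(b)=-2; units ≡ 1, 1 (mod 8); ε·ε+αω+βω = 0·0+-4·0+-2·0 ≡ 0  ⇒  (a,b)_2 = +1.
v=5: a=5^1·(≡1), b=5^-2·(≡2) mod 5; (1|5)=+1, (2|5)=-1; (−1)^{1·-2·2}·(+1)^-2·(-1)^1 = -1.
|Ram(-149855, -7)| = 4, even; anisotropic at {5, 17, 41, ∞}.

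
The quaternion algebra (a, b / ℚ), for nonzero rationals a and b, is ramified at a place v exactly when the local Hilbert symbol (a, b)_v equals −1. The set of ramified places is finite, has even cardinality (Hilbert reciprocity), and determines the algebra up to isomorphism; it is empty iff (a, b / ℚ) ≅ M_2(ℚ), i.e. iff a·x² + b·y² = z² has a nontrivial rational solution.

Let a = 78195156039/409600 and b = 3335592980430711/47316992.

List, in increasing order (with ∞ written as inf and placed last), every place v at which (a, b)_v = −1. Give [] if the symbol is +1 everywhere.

[2, 13, 29, 31]

(a, b) ≡ (8671, 203918) mod (ℚ^×)²; places V = {2, 3, 5, 7, 11, 13, 19, 23, 29, 31, ∞}.
(a,b)_3: α=2, u≡1; β=8, v≡2 (mod 3); (1|3)=+1, (2|3)=-1; sign (−1)^0·+1^8·-1^2 = +1.
(a,b)_∞: sgn(8671)=+, sgn(203918)=+, so +1.
(a,b)_11: α=2, u≡3; β=3, v≡9 (mod 11); (3|11)=+1, (9|11)=+1; sign (−1)^0·+1^3·+1^2 = +1.
(a,b)_2: α=-14, β=-17; u≡7, v≡7 (mod 8); ε(u)ε(v)=1·1, αω(v)=-14·0, βω(u)=-17·0; sum ≡ 1  ⇒  -1.
(a,b)_29: α=1, u≡25; β=2, v≡8 (mod 29); (25|29)=+1, (8|29)=-1; sign (−1)^0·+1^2·-1^1 = -1.
(a,b)_5: α=-2, u≡1; β=0, v≡3 (mod 5); (1|5)=+1, (3|5)=-1; sign (−1)^0·+1^0·-1^-2 = +1.
(a,b)_31: α=0, u≡17; β=1, v≡24 (mod 31); (17|31)=-1, (24|31)=-1; sign (−1)^0·-1^1·-1^0 = -1.
(a,b)_7: α=2, u≡3; β=2, v≡1 (mod 7); (3|7)=-1, (1|7)=+1; sign (−1)^0·-1^2·+1^2 = +1.
(a,b)_23: α=1, u≡16; β=1, v≡11 (mod 23); (16|23)=+1, (11|23)=-1; sign (−1)^1·+1^1·-1^1 = +1.
(a,b)_13: α=3, u≡4; β=1, v≡8 (mod 13); (4|13)=+1, (8|13)=-1; sign (−1)^0·+1^1·-1^3 = -1.
(a,b)_19: α=0, u≡6; β=-2, v≡15 (mod 19); (6|19)=+1, (15|19)=-1; sign (−1)^0·+1^-2·-1^0 = +1.
|Ram(8671, 203918)| = 4, even; anisotropic at {2, 13, 29, 31}.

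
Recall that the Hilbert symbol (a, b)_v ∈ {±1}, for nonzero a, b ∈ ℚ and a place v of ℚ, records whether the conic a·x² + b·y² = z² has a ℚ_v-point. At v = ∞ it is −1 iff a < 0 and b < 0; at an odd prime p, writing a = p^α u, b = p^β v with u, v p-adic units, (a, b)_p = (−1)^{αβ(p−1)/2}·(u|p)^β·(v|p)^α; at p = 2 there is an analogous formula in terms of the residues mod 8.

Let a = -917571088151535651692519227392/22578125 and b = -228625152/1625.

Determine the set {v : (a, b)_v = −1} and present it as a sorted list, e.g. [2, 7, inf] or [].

(a, b) ≡ (-887110, -31395) mod (ℚ^×)²; places V = {2, 3, 5, 7, 13, 17, 19, 23, 29, 43, ∞}.
(a,b)_7: α=9, u≡3; β=1, v≡4 (mod 7); (3|7)=-1, (4|7)=+1; sign (−1)^1·-1^1·+1^9 = +1.
(a,b)_19: α=1, u≡13; β=0, v≡10 (mod 19); (13|19)=-1, (10|19)=-1; sign (−1)^0·-1^0·-1^1 = -1.
(a,b)_13: α=0, u≡10; β=-1, v≡3 (mod 13); (10|13)=+1, (3|13)=+1; sign (−1)^0·+1^-1·+1^0 = +1.
(a,b)_∞: sgn(-887110)=−, sgn(-31395)=−, so -1.
(a,b)_43: α=4, u≡40; β=2, v≡36 (mod 43); (40|43)=+1, (36|43)=+1; sign (−1)^0·+1^2·+1^4 = +1.
(a,b)_17: α=-2, u≡9; β=0, v≡13 (mod 17); (9|17)=+1, (13|17)=+1; sign (−1)^0·+1^0·+1^-2 = +1.
(a,b)_23: α=3, u≡16; β=1, v≡22 (mod 23); (16|23)=+1, (22|23)=-1; sign (−1)^1·+1^1·-1^3 = +1.
(a,b)_29: α=3, u≡13; β=0, v≡2 (mod 29); (13|29)=+1, (2|29)=-1; sign (−1)^0·+1^0·-1^3 = -1.
(a,b)_3: α=2, u≡2; β=1, v≡2 (mod 3); (2|3)=-1, (2|3)=-1; sign (−1)^0·-1^1·-1^2 = -1.
(a,b)_5: α=-7, u≡2; β=-3, v≡1 (mod 5); (2|5)=-1, (1|5)=+1; sign (−1)^0·-1^-3·+1^-7 = -1.
(a,b)_2: α=17, β=8; u≡5, v≡5 (mod 8); ε(u)ε(v)=0·0, αω(v)=17·1, βω(u)=8·1; sum ≡ 1  ⇒  -1.
Ram(-887110, -31395) = {2, 3, 5, 19, 29, ∞}; no ℚ_2-point on the conic.

[2, 3, 5, 19, 29, inf]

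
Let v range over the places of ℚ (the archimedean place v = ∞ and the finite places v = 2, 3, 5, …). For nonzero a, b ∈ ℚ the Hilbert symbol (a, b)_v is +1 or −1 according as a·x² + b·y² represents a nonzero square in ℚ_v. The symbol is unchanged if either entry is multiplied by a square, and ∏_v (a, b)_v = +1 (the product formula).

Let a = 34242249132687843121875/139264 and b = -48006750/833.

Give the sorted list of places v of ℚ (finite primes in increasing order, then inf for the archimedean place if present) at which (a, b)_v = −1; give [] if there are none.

Mod squares: a ≡ 6630, b ≡ -510. Check v ∈ {∞, 2, 3, 5, 7, 11, 13, 17, 23}.
v=∞: 6630 > 0 and -510 < 0  ⇒  (a,b)_∞ = +1.
v=17: a=17^-1·(≡4), b=17^-1·(≡4) mod 17; (4|17)=+1, (4|17)=+1; (−1)^{-1·-1·8}·(+1)^-1·(+1)^-1 = +1.
v=5: a=5^5·(≡1), b=5^3·(≡2) mod 5; (1|5)=+1, (2|5)=-1; (−1)^{5·3·2}·(+1)^3·(-1)^5 = -1.
v=23: a=23^4·(≡3), b=23^2·(≡20) mod 23; (3|23)=+1, (20|23)=-1; (−1)^{4·2·11}·(+1)^2·(-1)^4 = +1.
v=13: a=13^5·(≡4), b=13^0·(≡1) mod 13; (4|13)=+1, (1|13)=+1; (−1)^{5·0·6}·(+1)^0·(+1)^5 = +1.
v=3: a=3^1·(≡2), b=3^1·(≡1) mod 3; (2|3)=-1, (1|3)=+1; (−1)^{1·1·1}·(-1)^1·(+1)^1 = +1.
v=7: a=7^4·(≡2), b=7^-2·(≡2) mod 7; (2|7)=+1, (2|7)=+1; (−1)^{4·-2·3}·(+1)^-2·(+1)^4 = +1.
v=2: v_2(a)=-13, v_2(b)=1; units ≡ 3, 1 (mod 8); ε·ε+αω+βω = 1·0+-13·0+1·1 ≡ 1  ⇒  (a,b)_2 = -1.
v=11: a=11^4·(≡6), b=11^2·(≡8) mod 11; (6|11)=-1, (8|11)=-1; (−1)^{4·2·5}·(-1)^2·(-1)^4 = +1.
Ram(6630, -510) = {2, 5}; no ℚ_2-point on the conic.

[2, 5]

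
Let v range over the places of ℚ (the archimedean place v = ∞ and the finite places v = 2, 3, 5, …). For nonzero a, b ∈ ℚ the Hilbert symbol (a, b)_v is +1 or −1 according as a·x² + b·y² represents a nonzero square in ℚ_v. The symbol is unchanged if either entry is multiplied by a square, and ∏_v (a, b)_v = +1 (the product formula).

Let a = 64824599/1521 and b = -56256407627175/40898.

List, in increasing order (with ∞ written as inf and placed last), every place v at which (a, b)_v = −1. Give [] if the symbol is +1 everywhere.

(a, b) ≡ (551, -14) mod (ℚ^×)²; places V = {2, 3, 5, 7, 11, 13, 19, 29, ∞}.
(a,b)_∞: sgn(551)=+, sgn(-14)=−, so +1.
(a,b)_13: α=-2, u≡11; β=-2, v≡3 (mod 13); (11|13)=-1, (3|13)=+1; sign (−1)^0·-1^-2·+1^-2 = +1.
(a,b)_11: α=0, u≡5; β=-2, v≡10 (mod 11); (5|11)=+1, (10|11)=-1; sign (−1)^0·+1^-2·-1^0 = +1.
(a,b)_5: α=0, u≡4; β=2, v≡1 (mod 5); (4|5)=+1, (1|5)=+1; sign (−1)^0·+1^2·+1^0 = +1.
(a,b)_19: α=1, u≡10; β=2, v≡1 (mod 19); (10|19)=-1, (1|19)=+1; sign (−1)^0·-1^2·+1^1 = +1.
(a,b)_3: α=-2, u≡2; β=2, v≡1 (mod 3); (2|3)=-1, (1|3)=+1; sign (−1)^0·-1^2·+1^-2 = +1.
(a,b)_2: α=0, β=-1; u≡7, v≡1 (mod 8); ε(u)ε(v)=1·0, αω(v)=0·0, βω(u)=-1·0; sum ≡ 0  ⇒  +1.
(a,b)_7: α=6, u≡6; β=7, v≡6 (mod 7); (6|7)=-1, (6|7)=-1; sign (−1)^0·-1^7·-1^6 = -1.
(a,b)_29: α=1, u≡12; β=2, v≡15 (mod 29); (12|29)=-1, (15|29)=-1; sign (−1)^0·-1^2·-1^1 = -1.
(551, -14 / ℚ) ramifies at {7, 29}: a division algebra.

[7, 29]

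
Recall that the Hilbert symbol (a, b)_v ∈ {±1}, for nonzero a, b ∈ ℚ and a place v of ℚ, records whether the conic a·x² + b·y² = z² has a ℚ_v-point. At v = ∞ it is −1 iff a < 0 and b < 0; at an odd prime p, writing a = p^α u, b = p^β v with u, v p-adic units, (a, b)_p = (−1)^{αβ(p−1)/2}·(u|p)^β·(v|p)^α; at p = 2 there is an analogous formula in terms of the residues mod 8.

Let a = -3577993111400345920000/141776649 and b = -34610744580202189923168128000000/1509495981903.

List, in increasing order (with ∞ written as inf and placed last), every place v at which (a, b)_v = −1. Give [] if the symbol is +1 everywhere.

Mod squares: a ≡ -82, b ≡ -4466. Check v ∈ {∞, 2, 3, 5, 7, 11, 13, 17, 19, 29, 41, 43}.
v=19: a=19^2·(≡10), b=19^2·(≡3) mod 19; (10|19)=-1, (3|19)=-1; (−1)^{2·2·9}·(-1)^2·(-1)^2 = +1.
v=∞: -82 < 0 and -4466 < 0  ⇒  (a,b)_∞ = -1.
v=17: a=17^2·(≡6), b=17^2·(≡6) mod 17; (6|17)=-1, (6|17)=-1; (−1)^{2·2·8}·(-1)^2·(-1)^2 = +1.
v=13: a=13^0·(≡9), b=13^-2·(≡8) mod 13; (9|13)=+1, (8|13)=-1; (−1)^{0·-2·6}·(+1)^-2·(-1)^0 = +1.
v=29: a=29^2·(≡24), b=29^3·(≡1) mod 29; (24|29)=+1, (1|29)=+1; (−1)^{2·3·14}·(+1)^3·(+1)^2 = +1.
v=11: a=11^0·(≡6), b=11^1·(≡9) mod 11; (6|11)=-1, (9|11)=+1; (−1)^{0·1·5}·(-1)^1·(+1)^0 = -1.
v=2: v_2(a)=9, v_2(b)=13; units ≡ 7, 7 (mod 8); ε·ε+αω+βω = 1·1+9·0+13·0 ≡ 1  ⇒  (a,b)_2 = -1.
v=3: a=3^-10·(≡2), b=3^-12·(≡1) mod 3; (2|3)=-1, (1|3)=+1; (−1)^{-10·-12·1}·(-1)^-12·(+1)^-10 = +1.
v=43: a=43^2·(≡25), b=43^4·(≡23) mod 43; (25|43)=+1, (23|43)=+1; (−1)^{2·4·21}·(+1)^4·(+1)^2 = +1.
v=41: a=41^3·(≡2), b=41^4·(≡14) mod 41; (2|41)=+1, (14|41)=-1; (−1)^{3·4·20}·(+1)^4·(-1)^3 = -1.
v=7: a=7^-4·(≡4), b=7^-5·(≡6) mod 7; (4|7)=+1, (6|7)=-1; (−1)^{-4·-5·3}·(+1)^-5·(-1)^-4 = +1.
v=5: a=5^4·(≡2), b=5^6·(≡1) mod 5; (2|5)=-1, (1|5)=+1; (−1)^{4·6·2}·(-1)^6·(+1)^4 = +1.
(-82, -4466 / ℚ) ramifies at {2, 11, 41, ∞}: a division algebra.

[2, 11, 41, inf]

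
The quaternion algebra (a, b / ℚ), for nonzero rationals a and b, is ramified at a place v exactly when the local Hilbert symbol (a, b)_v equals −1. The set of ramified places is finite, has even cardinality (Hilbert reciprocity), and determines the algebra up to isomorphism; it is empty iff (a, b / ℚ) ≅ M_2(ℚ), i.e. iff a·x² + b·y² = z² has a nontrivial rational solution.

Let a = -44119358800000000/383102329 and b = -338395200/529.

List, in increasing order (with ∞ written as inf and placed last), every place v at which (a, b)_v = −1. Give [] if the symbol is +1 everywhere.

[2, 3, 11, inf]

(a, b) ≡ (-493, -211497) mod (ℚ^×)²; places V = {2, 3, 5, 11, 13, 17, 23, 29, 37, 43, ∞}.
(a,b)_∞: sgn(-493)=−, sgn(-211497)=−, so -1.
(a,b)_3: α=0, u≡2; β=1, v≡1 (mod 3); (2|3)=-1, (1|3)=+1; sign (−1)^0·-1^1·+1^0 = -1.
(a,b)_23: α=-4, u≡8; β=-2, v≡5 (mod 23); (8|23)=+1, (5|23)=-1; sign (−1)^0·+1^-2·-1^-4 = +1.
(a,b)_43: α=2, u≡41; β=0, v≡37 (mod 43); (41|43)=+1, (37|43)=-1; sign (−1)^0·+1^0·-1^2 = +1.
(a,b)_37: α=-2, u≡27; β=0, v≡6 (mod 37); (27|37)=+1, (6|37)=-1; sign (−1)^0·+1^0·-1^-2 = +1.
(a,b)_17: α=1, u≡12; β=1, v≡3 (mod 17); (12|17)=-1, (3|17)=-1; sign (−1)^0·-1^1·-1^1 = +1.
(a,b)_11: α=2, u≡6; β=1, v≡5 (mod 11); (6|11)=-1, (5|11)=+1; sign (−1)^0·-1^1·+1^2 = -1.
(a,b)_2: α=10, β=6; u≡3, v≡7 (mod 8); ε(u)ε(v)=1·1, αω(v)=10·0, βω(u)=6·1; sum ≡ 1  ⇒  -1.
(a,b)_13: α=0, u≡10; β=1, v≡8 (mod 13); (10|13)=+1, (8|13)=-1; sign (−1)^0·+1^1·-1^0 = +1.
(a,b)_5: α=8, u≡3; β=2, v≡3 (mod 5); (3|5)=-1, (3|5)=-1; sign (−1)^0·-1^2·-1^8 = +1.
(a,b)_29: α=1, u≡27; β=1, v≡19 (mod 29); (27|29)=-1, (19|29)=-1; sign (−1)^0·-1^1·-1^1 = +1.
|Ram(-493, -211497)| = 4, even; anisotropic at {2, 3, 11, ∞}.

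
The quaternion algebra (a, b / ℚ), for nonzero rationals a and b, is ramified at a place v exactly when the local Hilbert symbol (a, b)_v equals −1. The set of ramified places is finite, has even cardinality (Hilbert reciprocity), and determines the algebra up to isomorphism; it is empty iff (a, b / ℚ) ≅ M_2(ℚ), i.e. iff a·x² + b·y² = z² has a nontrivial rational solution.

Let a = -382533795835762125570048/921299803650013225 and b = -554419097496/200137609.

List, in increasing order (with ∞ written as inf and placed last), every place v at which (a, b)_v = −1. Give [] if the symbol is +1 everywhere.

[2, inf]

(a, b) ≡ (-187, -374) mod (ℚ^×)²; places V = {2, 3, 5, 7, 11, 17, 23, 31, 43, 47, ∞}.
(a,b)_17: α=3, u≡11; β=1, v≡12 (mod 17); (11|17)=-1, (12|17)=-1; sign (−1)^0·-1^1·-1^3 = +1.
(a,b)_47: α=-6, u≡37; β=-2, v≡8 (mod 47); (37|47)=+1, (8|47)=+1; sign (−1)^0·+1^-2·+1^-6 = +1.
(a,b)_5: α=-2, u≡3; β=0, v≡1 (mod 5); (3|5)=-1, (1|5)=+1; sign (−1)^0·-1^0·+1^-2 = +1.
(a,b)_7: α=0, u≡4; β=-2, v≡4 (mod 7); (4|7)=+1, (4|7)=+1; sign (−1)^0·+1^-2·+1^0 = +1.
(a,b)_2: α=24, β=3; u≡5, v≡5 (mod 8); ε(u)ε(v)=0·0, αω(v)=24·1, βω(u)=3·1; sum ≡ 1  ⇒  -1.
(a,b)_3: α=20, u≡2; β=6, v≡1 (mod 3); (2|3)=-1, (1|3)=+1; sign (−1)^0·-1^6·+1^20 = +1.
(a,b)_11: α=3, u≡1; β=1, v≡7 (mod 11); (1|11)=+1, (7|11)=-1; sign (−1)^1·+1^1·-1^3 = +1.
(a,b)_23: α=0, u≡11; β=2, v≡20 (mod 23); (11|23)=-1, (20|23)=-1; sign (−1)^0·-1^2·-1^0 = +1.
(a,b)_∞: sgn(-187)=−, sgn(-374)=−, so -1.
(a,b)_43: α=-4, u≡22; β=-2, v≡36 (mod 43); (22|43)=-1, (36|43)=+1; sign (−1)^0·-1^-2·+1^-4 = +1.
(a,b)_31: α=0, u≡29; β=2, v≡13 (mod 31); (29|31)=-1, (13|31)=-1; sign (−1)^0·-1^2·-1^0 = +1.
Ram(-187, -374) = {2, ∞}; no ℚ_2-point on the conic.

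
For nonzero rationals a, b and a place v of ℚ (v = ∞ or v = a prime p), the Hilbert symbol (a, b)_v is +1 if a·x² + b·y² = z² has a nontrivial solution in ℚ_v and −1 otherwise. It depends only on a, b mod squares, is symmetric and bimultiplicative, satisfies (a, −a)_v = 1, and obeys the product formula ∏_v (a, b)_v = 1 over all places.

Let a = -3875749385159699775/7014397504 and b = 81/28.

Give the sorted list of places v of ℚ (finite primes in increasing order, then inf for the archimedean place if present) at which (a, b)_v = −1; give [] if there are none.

[13, 17, 23, 43]

(a, b) ≡ (-6775639, 7) mod (ℚ^×)²; places V = {2, 3, 5, 7, 13, 17, 19, 23, 29, 31, 43, ∞}.
(a,b)_7: α=10, u≡4; β=-1, v≡1 (mod 7); (4|7)=+1, (1|7)=+1; sign (−1)^0·+1^-1·+1^10 = +1.
(a,b)_2: α=-6, β=-2; u≡1, v≡7 (mod 8); ε(u)ε(v)=0·1, αω(v)=-6·0, βω(u)=-2·0; sum ≡ 0  ⇒  +1.
(a,b)_13: α=1, u≡11; β=0, v≡8 (mod 13); (11|13)=-1, (8|13)=-1; sign (−1)^0·-1^0·-1^1 = -1.
(a,b)_∞: sgn(-6775639)=−, sgn(7)=+, so +1.
(a,b)_29: α=-2, u≡3; β=0, v≡6 (mod 29); (3|29)=-1, (6|29)=+1; sign (−1)^0·-1^0·+1^-2 = +1.
(a,b)_43: α=1, u≡22; β=0, v≡29 (mod 43); (22|43)=-1, (29|43)=-1; sign (−1)^0·-1^0·-1^1 = -1.
(a,b)_31: α=1, u≡30; β=0, v≡4 (mod 31); (30|31)=-1, (4|31)=+1; sign (−1)^0·-1^0·+1^1 = +1.
(a,b)_23: α=1, u≡19; β=0, v≡7 (mod 23); (19|23)=-1, (7|23)=-1; sign (−1)^0·-1^0·-1^1 = -1.
(a,b)_3: α=4, u≡2; β=4, v≡1 (mod 3); (2|3)=-1, (1|3)=+1; sign (−1)^0·-1^4·+1^4 = +1.
(a,b)_17: α=1, u≡4; β=0, v≡12 (mod 17); (4|17)=+1, (12|17)=-1; sign (−1)^0·+1^0·-1^1 = -1.
(a,b)_5: α=2, u≡1; β=0, v≡2 (mod 5); (1|5)=+1, (2|5)=-1; sign (−1)^0·+1^0·-1^2 = +1.
(a,b)_19: α=-4, u≡10; β=0, v≡9 (mod 19); (10|19)=-1, (9|19)=+1; sign (−1)^0·-1^0·+1^-4 = +1.
Ram(-6775639, 7) = {13, 17, 23, 43}; no ℚ_13-point on the conic.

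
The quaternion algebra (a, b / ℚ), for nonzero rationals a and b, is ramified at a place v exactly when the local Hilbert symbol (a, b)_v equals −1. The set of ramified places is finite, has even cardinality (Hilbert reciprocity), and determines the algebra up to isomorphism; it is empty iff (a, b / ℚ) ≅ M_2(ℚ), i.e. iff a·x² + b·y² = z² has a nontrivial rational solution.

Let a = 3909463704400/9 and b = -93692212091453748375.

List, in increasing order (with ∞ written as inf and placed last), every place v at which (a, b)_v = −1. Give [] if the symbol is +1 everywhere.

(a, b) ≡ (7429, -5735) mod (ℚ^×)²; places V = {2, 3, 5, 17, 19, 23, 31, 37, ∞}.
(a,b)_5: α=2, u≡4; β=3, v≡3 (mod 5); (4|5)=+1, (3|5)=-1; sign (−1)^0·+1^3·-1^2 = +1.
(a,b)_37: α=2, u≡2; β=3, v≡12 (mod 37); (2|37)=-1, (12|37)=+1; sign (−1)^0·-1^3·+1^2 = -1.
(a,b)_3: α=-2, u≡1; β=2, v≡1 (mod 3); (1|3)=+1, (1|3)=+1; sign (−1)^0·+1^2·+1^-2 = +1.
(a,b)_∞: sgn(7429)=+, sgn(-5735)=−, so +1.
(a,b)_23: α=1, u≡9; β=2, v≡15 (mod 23); (9|23)=+1, (15|23)=-1; sign (−1)^0·+1^2·-1^1 = -1.
(a,b)_17: α=1, u≡3; β=2, v≡3 (mod 17); (3|17)=-1, (3|17)=-1; sign (−1)^0·-1^2·-1^1 = -1.
(a,b)_31: α=2, u≡8; β=3, v≡4 (mod 31); (8|31)=+1, (4|31)=+1; sign (−1)^0·+1^3·+1^2 = +1.
(a,b)_19: α=1, u≡5; β=2, v≡10 (mod 19); (5|19)=+1, (10|19)=-1; sign (−1)^0·+1^2·-1^1 = -1.
(a,b)_2: α=4, β=0; u≡5, v≡1 (mod 8); ε(u)ε(v)=0·0, αω(v)=4·0, βω(u)=0·1; sum ≡ 0  ⇒  +1.
(7429, -5735 / ℚ) ramifies at {17, 19, 23, 37}: a division algebra.

[17, 19, 23, 37]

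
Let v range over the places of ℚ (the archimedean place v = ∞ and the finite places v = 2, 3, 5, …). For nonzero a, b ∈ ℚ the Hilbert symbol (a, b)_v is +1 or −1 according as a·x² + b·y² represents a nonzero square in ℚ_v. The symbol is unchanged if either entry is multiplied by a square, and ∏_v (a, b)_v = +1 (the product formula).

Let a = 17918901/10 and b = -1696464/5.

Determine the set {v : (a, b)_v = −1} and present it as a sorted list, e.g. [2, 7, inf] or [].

Mod squares: a ≡ 13090, b ≡ -6545. Check v ∈ {∞, 2, 3, 5, 7, 11, 13, 17}.
v=3: a=3^4·(≡1), b=3^4·(≡1) mod 3; (1|3)=+1, (1|3)=+1; (−1)^{4·4·1}·(+1)^4·(+1)^4 = +1.
v=13: a=13^2·(≡4), b=13^0·(≡2) mod 13; (4|13)=+1, (2|13)=-1; (−1)^{2·0·6}·(+1)^0·(-1)^2 = +1.
v=5: a=5^-1·(≡3), b=5^-1·(≡1) mod 5; (3|5)=-1, (1|5)=+1; (−1)^{-1·-1·2}·(-1)^-1·(+1)^-1 = -1.
v=11: a=11^1·(≡10), b=11^1·(≡8) mod 11; (10|11)=-1, (8|11)=-1; (−1)^{1·1·5}·(-1)^1·(-1)^1 = -1.
v=7: a=7^1·(≡2), b=7^1·(≡6) mod 7; (2|7)=+1, (6|7)=-1; (−1)^{1·1·3}·(+1)^1·(-1)^1 = +1.
v=∞: 13090 > 0 and -6545 < 0  ⇒  (a,b)_∞ = +1.
v=2: v_2(a)=-1, v_2(b)=4; units ≡ 1, 7 (mod 8); ε·ε+αω+βω = 0·1+-1·0+4·0 ≡ 0  ⇒  (a,b)_2 = +1.
v=17: a=17^1·(≡7), b=17^1·(≡3) mod 17; (7|17)=-1, (3|17)=-1; (−1)^{1·1·8}·(-1)^1·(-1)^1 = +1.
Ram(13090, -6545) = {5, 11}; no ℚ_5-point on the conic.

[5, 11]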